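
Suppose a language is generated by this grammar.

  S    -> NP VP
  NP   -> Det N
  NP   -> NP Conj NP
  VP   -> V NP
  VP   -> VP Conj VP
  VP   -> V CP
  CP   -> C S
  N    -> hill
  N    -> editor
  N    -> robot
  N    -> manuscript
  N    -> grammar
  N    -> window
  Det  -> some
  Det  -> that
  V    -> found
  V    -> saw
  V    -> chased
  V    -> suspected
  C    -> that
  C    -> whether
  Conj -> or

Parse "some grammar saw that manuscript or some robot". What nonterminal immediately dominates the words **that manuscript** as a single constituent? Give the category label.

S
  NP
    Det: some
    N: grammar
  VP
    V: saw
    NP
      NP
        Det: that
        N: manuscript
      Conj: or
      NP
        Det: some
        N: robot
The span 'that manuscript' is the NP node built by NP → Det N.

NP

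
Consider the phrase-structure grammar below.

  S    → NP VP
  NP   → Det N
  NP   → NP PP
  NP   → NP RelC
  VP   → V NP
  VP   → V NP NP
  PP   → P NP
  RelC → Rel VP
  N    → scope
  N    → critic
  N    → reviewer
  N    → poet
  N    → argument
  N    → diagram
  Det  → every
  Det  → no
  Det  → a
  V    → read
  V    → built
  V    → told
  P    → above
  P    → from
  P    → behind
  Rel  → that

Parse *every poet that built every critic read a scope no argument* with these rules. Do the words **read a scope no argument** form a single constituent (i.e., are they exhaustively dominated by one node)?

[S [NP [NP [Det every] [N poet]] [RelC [Rel that] [VP [V built] [NP [Det every] [N critic]]]]] [VP [V read] [NP [Det a] [N scope]] [NP [Det no] [N argument]]]]
The words 'read a scope no argument' are exhaustively dominated by a single VP node (built by VP → V NP NP), so they form a constituent.

Yes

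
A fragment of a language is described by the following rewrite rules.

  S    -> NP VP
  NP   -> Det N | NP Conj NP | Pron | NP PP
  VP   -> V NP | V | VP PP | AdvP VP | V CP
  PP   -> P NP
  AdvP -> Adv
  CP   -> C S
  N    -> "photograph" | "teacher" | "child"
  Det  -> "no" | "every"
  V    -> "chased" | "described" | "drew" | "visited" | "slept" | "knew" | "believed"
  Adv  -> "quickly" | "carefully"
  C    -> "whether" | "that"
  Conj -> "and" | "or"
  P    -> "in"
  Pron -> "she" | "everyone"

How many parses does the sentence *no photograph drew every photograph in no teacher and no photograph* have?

Two of the 3 distinct bracketings:
[S [NP [Det no] [N photograph]] [VP [V drew] [NP [NP [NP [Det every] [N photograph]] [PP [P in] [NP [Det no] [N teacher]]]] [Conj and] [NP [Det no] [N photograph]]]]]
[S [NP [Det no] [N photograph]] [VP [V drew] [NP [NP [Det every] [N photograph]] [PP [P in] [NP [NP [Det no] [N teacher]] [Conj and] [NP [Det no] [N photograph]]]]]]]
The trees differ in how a recursive rule is bracketed over the same span.

3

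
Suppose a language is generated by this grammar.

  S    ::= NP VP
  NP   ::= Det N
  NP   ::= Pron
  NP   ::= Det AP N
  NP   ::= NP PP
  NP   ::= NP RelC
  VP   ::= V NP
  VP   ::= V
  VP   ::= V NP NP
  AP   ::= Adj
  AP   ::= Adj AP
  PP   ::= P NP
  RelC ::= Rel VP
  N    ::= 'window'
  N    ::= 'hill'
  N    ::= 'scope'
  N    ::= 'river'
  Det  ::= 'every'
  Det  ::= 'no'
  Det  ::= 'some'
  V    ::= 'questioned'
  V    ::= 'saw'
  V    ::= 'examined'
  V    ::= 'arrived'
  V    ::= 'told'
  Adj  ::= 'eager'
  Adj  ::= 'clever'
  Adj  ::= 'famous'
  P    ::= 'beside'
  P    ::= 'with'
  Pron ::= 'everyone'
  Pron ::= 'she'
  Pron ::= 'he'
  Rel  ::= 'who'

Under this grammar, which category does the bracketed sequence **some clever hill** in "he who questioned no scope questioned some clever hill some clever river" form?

NP

[S [NP [NP [Pron he]] [RelC [Rel who] [VP [V questioned] [NP [Det no] [N scope]]]]] [VP [V questioned] [NP [Det some] [AP [Adj clever]] [N hill]] [NP [Det some] [AP [Adj clever]] [N river]]]]
The span 'some clever hill' is the NP node built by NP → Det AP N.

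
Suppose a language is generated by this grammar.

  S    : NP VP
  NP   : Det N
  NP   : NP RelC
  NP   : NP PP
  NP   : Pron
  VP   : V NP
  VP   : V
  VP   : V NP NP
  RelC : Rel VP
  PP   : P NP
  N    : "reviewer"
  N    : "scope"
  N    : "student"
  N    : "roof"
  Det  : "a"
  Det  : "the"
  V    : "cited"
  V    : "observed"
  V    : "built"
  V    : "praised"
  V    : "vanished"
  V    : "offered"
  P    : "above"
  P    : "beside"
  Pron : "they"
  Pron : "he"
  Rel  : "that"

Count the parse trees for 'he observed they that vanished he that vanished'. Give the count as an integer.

3

Two of the 3 distinct bracketings:
[S [NP [Pron he]] [VP [V observed] [NP [NP [Pron they]] [RelC [Rel that] [VP [V vanished] [NP [NP [Pron he]] [RelC [Rel that] [VP [V vanished]]]]]]]]]
[S [NP [Pron he]] [VP [V observed] [NP [NP [NP [Pron they]] [RelC [Rel that] [VP [V vanished] [NP [Pron he]]]]] [RelC [Rel that] [VP [V vanished]]]]]]
The trees differ in how a recursive rule is bracketed over the same span.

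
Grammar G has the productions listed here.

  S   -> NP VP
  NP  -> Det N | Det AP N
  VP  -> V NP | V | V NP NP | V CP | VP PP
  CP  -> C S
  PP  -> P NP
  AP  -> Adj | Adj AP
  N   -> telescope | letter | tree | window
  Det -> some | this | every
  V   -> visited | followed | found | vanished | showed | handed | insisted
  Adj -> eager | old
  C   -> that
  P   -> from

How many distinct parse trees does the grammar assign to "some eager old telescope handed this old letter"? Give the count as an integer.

[S [NP [Det some] [AP [Adj eager] [AP [Adj old]]] [N telescope]] [VP [V handed] [NP [Det this] [AP [Adj old]] [N letter]]]]
No rule offers an alternative attachment or grouping for any span, so this is the only derivation.

1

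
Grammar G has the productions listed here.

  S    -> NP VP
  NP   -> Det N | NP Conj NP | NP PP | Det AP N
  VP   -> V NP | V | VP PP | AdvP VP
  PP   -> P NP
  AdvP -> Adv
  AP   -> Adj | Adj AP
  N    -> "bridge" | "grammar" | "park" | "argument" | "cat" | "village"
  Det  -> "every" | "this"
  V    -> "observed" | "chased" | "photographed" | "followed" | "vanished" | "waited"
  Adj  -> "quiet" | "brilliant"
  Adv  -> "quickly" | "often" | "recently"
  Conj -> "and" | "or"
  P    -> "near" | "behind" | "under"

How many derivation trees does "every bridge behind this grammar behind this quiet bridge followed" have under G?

The two bracketings:
[S [NP [NP [Det every] [N bridge]] [PP [P behind] [NP [NP [Det this] [N grammar]] [PP [P behind] [NP [Det this] [AP [Adj quiet]] [N bridge]]]]]] [VP [V followed]]]
[S [NP [NP [NP [Det every] [N bridge]] [PP [P behind] [NP [Det this] [N grammar]]]] [PP [P behind] [NP [Det this] [AP [Adj quiet]] [N bridge]]]] [VP [V followed]]]
The trees differ in how a recursive rule is bracketed over the same span.

2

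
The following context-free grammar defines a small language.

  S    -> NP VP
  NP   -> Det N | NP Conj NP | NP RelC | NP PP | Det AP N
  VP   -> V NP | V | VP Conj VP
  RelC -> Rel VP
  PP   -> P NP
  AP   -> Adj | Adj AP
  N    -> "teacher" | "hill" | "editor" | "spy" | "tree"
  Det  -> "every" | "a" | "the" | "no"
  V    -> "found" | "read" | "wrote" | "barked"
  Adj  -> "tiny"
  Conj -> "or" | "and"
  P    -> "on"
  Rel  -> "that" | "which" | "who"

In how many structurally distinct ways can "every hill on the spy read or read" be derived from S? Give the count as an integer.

[S [NP [NP [Det every] [N hill]] [PP [P on] [NP [Det the] [N spy]]]] [VP [VP [V read]] [Conj or] [VP [V read]]]]
No rule offers an alternative attachment or grouping for any span, so this is the only derivation.

1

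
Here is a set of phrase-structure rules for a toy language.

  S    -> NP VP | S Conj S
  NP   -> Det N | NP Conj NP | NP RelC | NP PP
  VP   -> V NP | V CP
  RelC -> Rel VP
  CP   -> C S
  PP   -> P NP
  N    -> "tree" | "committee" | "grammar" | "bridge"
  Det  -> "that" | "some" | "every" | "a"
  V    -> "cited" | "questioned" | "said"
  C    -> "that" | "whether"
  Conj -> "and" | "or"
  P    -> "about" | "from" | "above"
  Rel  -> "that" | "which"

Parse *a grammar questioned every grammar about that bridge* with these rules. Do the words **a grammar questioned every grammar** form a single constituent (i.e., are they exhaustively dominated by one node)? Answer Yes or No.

No

[S [NP [Det a] [N grammar]] [VP [V questioned] [NP [NP [Det every] [N grammar]] [PP [P about] [NP [Det that] [N bridge]]]]]]
The smallest constituent containing 'a grammar questioned every grammar' is the S spanning 'a grammar questioned every grammar about that bridge'; no single node in the tree dominates exactly the given words.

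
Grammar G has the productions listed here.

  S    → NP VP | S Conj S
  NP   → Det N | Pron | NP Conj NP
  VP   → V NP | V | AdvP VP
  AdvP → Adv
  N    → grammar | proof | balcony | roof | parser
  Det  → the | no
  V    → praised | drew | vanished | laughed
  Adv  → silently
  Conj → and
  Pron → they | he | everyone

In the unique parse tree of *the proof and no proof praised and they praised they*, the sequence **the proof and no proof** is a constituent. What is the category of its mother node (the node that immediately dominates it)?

S
  S
    NP
      NP
        Det: the
        N: proof
      Conj: and
      NP
        Det: no
        N: proof
    VP
      V: praised
  Conj: and
  S
    NP
      Pron: they
    VP
      V: praised
      NP
        Pron: they
The span 'the proof and no proof' is the NP node built by NP → NP Conj NP.
Its mother is the S built by S → NP VP.

S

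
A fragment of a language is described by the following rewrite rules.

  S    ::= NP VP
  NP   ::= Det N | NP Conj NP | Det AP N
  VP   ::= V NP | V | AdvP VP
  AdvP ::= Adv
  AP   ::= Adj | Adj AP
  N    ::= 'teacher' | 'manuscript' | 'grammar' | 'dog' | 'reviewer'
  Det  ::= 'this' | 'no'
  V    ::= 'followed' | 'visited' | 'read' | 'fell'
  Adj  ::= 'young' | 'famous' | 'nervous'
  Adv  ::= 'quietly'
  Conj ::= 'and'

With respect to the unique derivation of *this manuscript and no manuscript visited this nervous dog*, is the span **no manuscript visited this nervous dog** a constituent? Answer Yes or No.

No

[S [NP [NP [Det this] [N manuscript]] [Conj and] [NP [Det no] [N manuscript]]] [VP [V visited] [NP [Det this] [AP [Adj nervous]] [N dog]]]]
The smallest constituent containing 'no manuscript visited this nervous dog' is the S spanning 'this manuscript and no manuscript visited this nervous dog'; no single node in the tree dominates exactly the given words.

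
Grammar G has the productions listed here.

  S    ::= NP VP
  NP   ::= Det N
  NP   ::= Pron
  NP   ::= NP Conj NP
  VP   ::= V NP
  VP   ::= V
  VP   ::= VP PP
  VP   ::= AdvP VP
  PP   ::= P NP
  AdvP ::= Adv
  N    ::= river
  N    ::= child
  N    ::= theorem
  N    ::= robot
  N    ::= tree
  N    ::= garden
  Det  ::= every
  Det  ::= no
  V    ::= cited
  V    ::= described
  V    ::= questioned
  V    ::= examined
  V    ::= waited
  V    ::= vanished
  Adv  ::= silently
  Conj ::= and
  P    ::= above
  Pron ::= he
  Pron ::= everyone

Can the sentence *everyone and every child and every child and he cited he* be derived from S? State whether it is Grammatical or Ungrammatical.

[S [NP [NP [Pron everyone]] [Conj and] [NP [NP [Det every] [N child]] [Conj and] [NP [NP [Det every] [N child]] [Conj and] [NP [Pron he]]]]] [VP [V cited] [NP [Pron he]]]]
Each bracket corresponds to one application of a listed rule, so the string is derivable from S.

Grammatical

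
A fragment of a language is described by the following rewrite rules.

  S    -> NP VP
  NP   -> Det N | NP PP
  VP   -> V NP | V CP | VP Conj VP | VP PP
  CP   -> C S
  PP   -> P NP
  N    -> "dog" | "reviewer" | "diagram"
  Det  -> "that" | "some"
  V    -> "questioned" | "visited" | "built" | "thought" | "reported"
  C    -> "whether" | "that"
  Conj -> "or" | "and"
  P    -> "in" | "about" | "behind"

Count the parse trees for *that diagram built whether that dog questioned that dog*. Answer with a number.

1

[S [NP [Det that] [N diagram]] [VP [V built] [CP [C whether] [S [NP [Det that] [N dog]] [VP [V questioned] [NP [Det that] [N dog]]]]]]]
No rule offers an alternative attachment or grouping for any span, so this is the only derivation.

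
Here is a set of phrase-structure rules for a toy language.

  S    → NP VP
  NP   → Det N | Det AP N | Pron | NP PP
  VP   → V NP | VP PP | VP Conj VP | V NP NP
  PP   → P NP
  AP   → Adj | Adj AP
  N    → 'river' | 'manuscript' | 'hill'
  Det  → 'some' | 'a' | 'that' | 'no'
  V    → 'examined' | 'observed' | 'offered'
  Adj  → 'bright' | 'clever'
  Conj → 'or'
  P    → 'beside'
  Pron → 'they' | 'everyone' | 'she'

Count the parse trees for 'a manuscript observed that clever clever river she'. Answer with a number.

[S [NP [Det a] [N manuscript]] [VP [V observed] [NP [Det that] [AP [Adj clever] [AP [Adj clever]]] [N river]] [NP [Pron she]]]]
No rule offers an alternative attachment or grouping for any span, so this is the only derivation.

1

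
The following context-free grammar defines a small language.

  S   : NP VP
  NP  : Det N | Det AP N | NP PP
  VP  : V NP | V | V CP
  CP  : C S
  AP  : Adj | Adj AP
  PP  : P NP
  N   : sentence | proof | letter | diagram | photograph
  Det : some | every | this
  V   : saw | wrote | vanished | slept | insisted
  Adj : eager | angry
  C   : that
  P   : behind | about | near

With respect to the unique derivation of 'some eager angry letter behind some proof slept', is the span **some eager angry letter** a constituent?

[S [NP [NP [Det some] [AP [Adj eager] [AP [Adj angry]]] [N letter]] [PP [P behind] [NP [Det some] [N proof]]]] [VP [V slept]]]
The words 'some eager angry letter' are exhaustively dominated by a single NP node (built by NP → Det AP N), so they form a constituent.

Yes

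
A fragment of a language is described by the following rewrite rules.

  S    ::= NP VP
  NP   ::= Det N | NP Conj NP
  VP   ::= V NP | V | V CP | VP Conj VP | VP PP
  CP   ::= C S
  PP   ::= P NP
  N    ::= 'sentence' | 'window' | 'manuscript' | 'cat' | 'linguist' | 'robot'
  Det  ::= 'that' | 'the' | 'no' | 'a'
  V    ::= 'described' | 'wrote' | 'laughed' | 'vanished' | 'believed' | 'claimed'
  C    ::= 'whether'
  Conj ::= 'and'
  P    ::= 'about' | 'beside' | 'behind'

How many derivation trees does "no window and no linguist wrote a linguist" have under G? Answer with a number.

[S [NP [NP [Det no] [N window]] [Conj and] [NP [Det no] [N linguist]]] [VP [V wrote] [NP [Det a] [N linguist]]]]
No rule offers an alternative attachment or grouping for any span, so this is the only derivation.

1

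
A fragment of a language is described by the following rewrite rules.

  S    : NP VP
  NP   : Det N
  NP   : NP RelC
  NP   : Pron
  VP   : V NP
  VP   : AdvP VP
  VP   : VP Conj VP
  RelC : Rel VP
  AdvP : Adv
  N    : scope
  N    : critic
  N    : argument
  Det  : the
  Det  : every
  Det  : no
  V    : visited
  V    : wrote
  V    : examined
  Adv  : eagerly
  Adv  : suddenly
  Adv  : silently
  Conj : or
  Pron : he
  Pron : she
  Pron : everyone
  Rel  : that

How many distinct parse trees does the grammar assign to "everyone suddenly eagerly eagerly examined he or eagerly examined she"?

Two of the 4 distinct bracketings:
[S [NP [Pron everyone]] [VP [AdvP [Adv suddenly]] [VP [AdvP [Adv eagerly]] [VP [AdvP [Adv eagerly]] [VP [VP [V examined] [NP [Pron he]]] [Conj or] [VP [AdvP [Adv eagerly]] [VP [V examined] [NP [Pron she]]]]]]]]]
[S [NP [Pron everyone]] [VP [AdvP [Adv suddenly]] [VP [AdvP [Adv eagerly]] [VP [VP [AdvP [Adv eagerly]] [VP [V examined] [NP [Pron he]]]] [Conj or] [VP [AdvP [Adv eagerly]] [VP [V examined] [NP [Pron she]]]]]]]]
The trees differ in how a recursive rule is bracketed over the same span.

4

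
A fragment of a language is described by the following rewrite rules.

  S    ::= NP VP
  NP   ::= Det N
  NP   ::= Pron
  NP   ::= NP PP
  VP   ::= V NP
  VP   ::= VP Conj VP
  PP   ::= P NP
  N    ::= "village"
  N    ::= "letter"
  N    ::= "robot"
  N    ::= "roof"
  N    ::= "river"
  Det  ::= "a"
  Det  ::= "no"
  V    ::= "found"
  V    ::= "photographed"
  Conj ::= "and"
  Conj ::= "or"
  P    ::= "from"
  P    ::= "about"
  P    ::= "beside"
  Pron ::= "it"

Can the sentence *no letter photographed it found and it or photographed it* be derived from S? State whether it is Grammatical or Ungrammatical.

A V word can never sit immediately before a Conj word in any string this grammar generates, so the substring 'found and' rules out a derivation.

Ungrammatical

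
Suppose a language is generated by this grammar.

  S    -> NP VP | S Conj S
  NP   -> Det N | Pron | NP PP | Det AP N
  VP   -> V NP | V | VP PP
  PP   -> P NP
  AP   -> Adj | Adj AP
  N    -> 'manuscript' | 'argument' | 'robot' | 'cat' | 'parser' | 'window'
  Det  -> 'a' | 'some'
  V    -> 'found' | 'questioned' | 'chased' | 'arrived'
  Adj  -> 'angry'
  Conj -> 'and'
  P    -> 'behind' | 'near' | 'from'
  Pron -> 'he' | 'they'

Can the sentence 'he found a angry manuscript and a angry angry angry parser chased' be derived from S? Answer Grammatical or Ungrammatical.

Grammatical

[S [S [NP [Pron he]] [VP [V found] [NP [Det a] [AP [Adj angry]] [N manuscript]]]] [Conj and] [S [NP [Det a] [AP [Adj angry] [AP [Adj angry] [AP [Adj angry]]]] [N parser]] [VP [V chased]]]]
The bracketing above is licensed at every node by one of the given productions, with S at the root.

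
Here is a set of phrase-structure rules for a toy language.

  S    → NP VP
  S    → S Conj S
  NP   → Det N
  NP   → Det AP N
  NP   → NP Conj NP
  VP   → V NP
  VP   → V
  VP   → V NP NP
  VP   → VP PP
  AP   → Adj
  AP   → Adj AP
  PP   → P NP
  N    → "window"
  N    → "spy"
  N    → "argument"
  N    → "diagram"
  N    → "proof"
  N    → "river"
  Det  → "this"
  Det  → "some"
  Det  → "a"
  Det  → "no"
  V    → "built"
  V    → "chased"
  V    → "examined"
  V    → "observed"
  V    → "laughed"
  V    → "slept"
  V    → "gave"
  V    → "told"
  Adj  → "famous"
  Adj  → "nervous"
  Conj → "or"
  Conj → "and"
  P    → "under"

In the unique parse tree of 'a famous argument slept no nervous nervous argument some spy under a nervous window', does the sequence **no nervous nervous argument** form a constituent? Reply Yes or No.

Yes

[S [NP [Det a] [AP [Adj famous]] [N argument]] [VP [VP [V slept] [NP [Det no] [AP [Adj nervous] [AP [Adj nervous]]] [N argument]] [NP [Det some] [N spy]]] [PP [P under] [NP [Det a] [AP [Adj nervous]] [N window]]]]]
The words 'no nervous nervous argument' are exhaustively dominated by a single NP node (built by NP → Det AP N), so they form a constituent.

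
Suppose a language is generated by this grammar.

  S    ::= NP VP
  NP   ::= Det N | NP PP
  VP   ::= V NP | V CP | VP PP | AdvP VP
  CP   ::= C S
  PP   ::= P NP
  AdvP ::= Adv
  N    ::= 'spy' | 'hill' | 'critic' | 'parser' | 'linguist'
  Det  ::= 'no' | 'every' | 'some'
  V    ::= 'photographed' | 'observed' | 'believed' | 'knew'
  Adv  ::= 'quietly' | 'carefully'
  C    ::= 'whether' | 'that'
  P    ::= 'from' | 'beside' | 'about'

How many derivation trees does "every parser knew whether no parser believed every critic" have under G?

[S [NP [Det every] [N parser]] [VP [V knew] [CP [C whether] [S [NP [Det no] [N parser]] [VP [V believed] [NP [Det every] [N critic]]]]]]]
No rule offers an alternative attachment or grouping for any span, so this is the only derivation.

1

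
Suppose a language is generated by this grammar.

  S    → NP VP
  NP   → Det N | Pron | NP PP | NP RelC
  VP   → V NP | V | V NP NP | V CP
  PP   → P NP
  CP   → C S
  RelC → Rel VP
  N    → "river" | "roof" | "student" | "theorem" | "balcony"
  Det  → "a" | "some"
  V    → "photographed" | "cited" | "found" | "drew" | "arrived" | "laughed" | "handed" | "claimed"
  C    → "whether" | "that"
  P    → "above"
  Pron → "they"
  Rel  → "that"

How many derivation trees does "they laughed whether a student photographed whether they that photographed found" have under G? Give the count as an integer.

1

[S [NP [Pron they]] [VP [V laughed] [CP [C whether] [S [NP [Det a] [N student]] [VP [V photographed] [CP [C whether] [S [NP [NP [Pron they]] [RelC [Rel that] [VP [V photographed]]]] [VP [V found]]]]]]]]]
No rule offers an alternative attachment or grouping for any span, so this is the only derivation.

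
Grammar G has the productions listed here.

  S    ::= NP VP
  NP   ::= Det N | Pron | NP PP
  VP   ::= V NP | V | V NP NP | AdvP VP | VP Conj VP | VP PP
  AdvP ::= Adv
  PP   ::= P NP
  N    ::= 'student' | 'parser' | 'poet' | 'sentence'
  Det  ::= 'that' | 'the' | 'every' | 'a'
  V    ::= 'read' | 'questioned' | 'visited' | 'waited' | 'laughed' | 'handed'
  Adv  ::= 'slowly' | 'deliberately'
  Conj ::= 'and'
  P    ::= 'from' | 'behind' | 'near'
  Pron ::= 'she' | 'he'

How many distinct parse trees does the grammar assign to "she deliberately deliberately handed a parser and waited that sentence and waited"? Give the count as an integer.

Two of the 9 distinct bracketings:
[S [NP [Pron she]] [VP [AdvP [Adv deliberately]] [VP [AdvP [Adv deliberately]] [VP [VP [V handed] [NP [Det a] [N parser]]] [Conj and] [VP [VP [V waited] [NP [Det that] [N sentence]]] [Conj and] [VP [V waited]]]]]]]
[S [NP [Pron she]] [VP [AdvP [Adv deliberately]] [VP [AdvP [Adv deliberately]] [VP [VP [VP [V handed] [NP [Det a] [N parser]]] [Conj and] [VP [V waited] [NP [Det that] [N sentence]]]] [Conj and] [VP [V waited]]]]]]
The trees differ in how a recursive rule is bracketed over the same span.

9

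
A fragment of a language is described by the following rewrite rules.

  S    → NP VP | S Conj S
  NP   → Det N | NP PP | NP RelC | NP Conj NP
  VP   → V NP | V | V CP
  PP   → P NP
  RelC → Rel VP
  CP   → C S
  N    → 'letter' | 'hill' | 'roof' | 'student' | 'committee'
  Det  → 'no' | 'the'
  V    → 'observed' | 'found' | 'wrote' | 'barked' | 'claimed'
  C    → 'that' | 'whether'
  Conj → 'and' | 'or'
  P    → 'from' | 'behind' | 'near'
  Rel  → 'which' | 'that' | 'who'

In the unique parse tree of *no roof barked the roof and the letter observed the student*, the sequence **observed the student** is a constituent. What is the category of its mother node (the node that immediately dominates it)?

S
  S
    NP
      Det: no
      N: roof
    VP
      V: barked
      NP
        Det: the
        N: roof
  Conj: and
  S
    NP
      Det: the
      N: letter
    VP
      V: observed
      NP
        Det: the
        N: student
The span 'observed the student' is the VP node built by VP → V NP.
Its mother is the S built by S → NP VP.

S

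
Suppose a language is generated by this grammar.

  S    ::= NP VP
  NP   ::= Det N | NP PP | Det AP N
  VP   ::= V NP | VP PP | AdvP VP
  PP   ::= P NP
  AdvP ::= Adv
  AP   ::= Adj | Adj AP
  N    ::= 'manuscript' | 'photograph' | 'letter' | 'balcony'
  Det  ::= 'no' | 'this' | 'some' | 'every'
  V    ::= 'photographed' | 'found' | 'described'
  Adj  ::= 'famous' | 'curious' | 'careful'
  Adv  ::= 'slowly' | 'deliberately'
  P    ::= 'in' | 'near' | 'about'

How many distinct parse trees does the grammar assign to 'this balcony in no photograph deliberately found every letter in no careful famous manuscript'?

3

Two of the 3 distinct bracketings:
[S [NP [NP [Det this] [N balcony]] [PP [P in] [NP [Det no] [N photograph]]]] [VP [VP [AdvP [Adv deliberately]] [VP [V found] [NP [Det every] [N letter]]]] [PP [P in] [NP [Det no] [AP [Adj careful] [AP [Adj famous]]] [N manuscript]]]]]
[S [NP [NP [Det this] [N balcony]] [PP [P in] [NP [Det no] [N photograph]]]] [VP [AdvP [Adv deliberately]] [VP [V found] [NP [NP [Det every] [N letter]] [PP [P in] [NP [Det no] [AP [Adj careful] [AP [Adj famous]]] [N manuscript]]]]]]]
The difference turns on whether VP → VP PP is used at the relevant span, versus an alternative expansion of VP.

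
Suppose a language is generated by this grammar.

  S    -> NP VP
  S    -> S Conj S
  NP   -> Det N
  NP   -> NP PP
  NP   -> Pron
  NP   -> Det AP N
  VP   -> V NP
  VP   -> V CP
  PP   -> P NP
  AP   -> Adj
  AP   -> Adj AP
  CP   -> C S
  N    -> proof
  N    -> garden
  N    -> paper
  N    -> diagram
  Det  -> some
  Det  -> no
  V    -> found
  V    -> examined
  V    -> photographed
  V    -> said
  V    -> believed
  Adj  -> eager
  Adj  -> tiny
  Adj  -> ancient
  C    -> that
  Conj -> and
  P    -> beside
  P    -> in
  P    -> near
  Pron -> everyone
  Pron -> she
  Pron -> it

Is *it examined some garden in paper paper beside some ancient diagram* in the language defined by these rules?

A P word can never sit immediately before an N word in any string this grammar generates, so the substring 'in paper' rules out a derivation.

Ungrammatical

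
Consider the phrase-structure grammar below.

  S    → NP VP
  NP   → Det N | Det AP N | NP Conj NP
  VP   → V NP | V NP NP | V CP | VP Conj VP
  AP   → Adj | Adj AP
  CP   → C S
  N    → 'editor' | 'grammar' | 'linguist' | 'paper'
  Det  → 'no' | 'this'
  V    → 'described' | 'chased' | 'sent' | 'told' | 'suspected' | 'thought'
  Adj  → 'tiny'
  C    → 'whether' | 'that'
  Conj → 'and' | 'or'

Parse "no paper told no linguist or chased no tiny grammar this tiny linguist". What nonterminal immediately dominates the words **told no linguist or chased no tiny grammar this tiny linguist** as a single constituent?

VP

S
  NP
    Det: no
    N: paper
  VP
    VP
      V: told
      NP
        Det: no
        N: linguist
    Conj: or
    VP
      V: chased
      NP
        Det: no
        AP
          Adj: tiny
        N: grammar
      NP
        Det: this
        AP
          Adj: tiny
        N: linguist
The span 'told no linguist or chased no tiny grammar this tiny linguist' is the VP node built by VP → VP Conj VP.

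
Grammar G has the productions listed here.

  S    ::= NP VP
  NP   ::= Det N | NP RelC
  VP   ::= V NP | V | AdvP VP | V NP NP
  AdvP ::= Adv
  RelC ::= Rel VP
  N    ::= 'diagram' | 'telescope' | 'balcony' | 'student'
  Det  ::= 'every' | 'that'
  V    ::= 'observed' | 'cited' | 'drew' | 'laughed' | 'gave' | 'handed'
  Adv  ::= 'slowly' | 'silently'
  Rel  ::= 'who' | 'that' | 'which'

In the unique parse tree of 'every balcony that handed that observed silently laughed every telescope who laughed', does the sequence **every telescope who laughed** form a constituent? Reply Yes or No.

Yes

[S [NP [NP [NP [Det every] [N balcony]] [RelC [Rel that] [VP [V handed]]]] [RelC [Rel that] [VP [V observed]]]] [VP [AdvP [Adv silently]] [VP [V laughed] [NP [NP [Det every] [N telescope]] [RelC [Rel who] [VP [V laughed]]]]]]]
The words 'every telescope who laughed' are exhaustively dominated by a single NP node (built by NP → NP RelC), so they form a constituent.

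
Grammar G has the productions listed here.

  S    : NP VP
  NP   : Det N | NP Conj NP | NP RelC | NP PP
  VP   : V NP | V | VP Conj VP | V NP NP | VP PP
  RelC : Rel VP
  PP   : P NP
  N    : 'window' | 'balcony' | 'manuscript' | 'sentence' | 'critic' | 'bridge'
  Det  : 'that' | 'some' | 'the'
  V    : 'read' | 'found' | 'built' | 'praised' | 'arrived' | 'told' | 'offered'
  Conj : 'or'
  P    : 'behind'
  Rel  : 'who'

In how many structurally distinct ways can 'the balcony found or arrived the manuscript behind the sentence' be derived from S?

Two of the 3 distinct bracketings:
[S [NP [Det the] [N balcony]] [VP [VP [V found]] [Conj or] [VP [V arrived] [NP [NP [Det the] [N manuscript]] [PP [P behind] [NP [Det the] [N sentence]]]]]]]
[S [NP [Det the] [N balcony]] [VP [VP [V found]] [Conj or] [VP [VP [V arrived] [NP [Det the] [N manuscript]]] [PP [P behind] [NP [Det the] [N sentence]]]]]]
The difference turns on whether NP → NP PP is used at the relevant span, versus an alternative expansion of NP.

3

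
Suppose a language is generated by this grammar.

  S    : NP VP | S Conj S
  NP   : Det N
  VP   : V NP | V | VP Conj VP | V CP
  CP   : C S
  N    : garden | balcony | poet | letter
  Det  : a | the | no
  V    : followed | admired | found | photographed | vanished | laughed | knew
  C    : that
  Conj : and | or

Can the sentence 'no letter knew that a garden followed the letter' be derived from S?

Grammatical

S
  NP
    Det: no
    N: letter
  VP
    V: knew
    CP
      C: that
      S
        NP
          Det: a
          N: garden
        VP
          V: followed
          NP
            Det: the
            N: letter
Each bracket corresponds to one application of a listed rule, so the string is derivable from S.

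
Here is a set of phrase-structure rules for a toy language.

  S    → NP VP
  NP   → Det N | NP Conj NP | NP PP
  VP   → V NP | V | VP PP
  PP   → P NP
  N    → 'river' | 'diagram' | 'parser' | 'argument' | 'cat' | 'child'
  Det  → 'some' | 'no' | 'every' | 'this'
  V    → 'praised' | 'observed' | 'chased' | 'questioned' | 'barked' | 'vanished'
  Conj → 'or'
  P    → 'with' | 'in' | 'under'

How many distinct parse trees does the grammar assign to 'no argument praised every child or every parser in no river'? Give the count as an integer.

Two of the 3 distinct bracketings:
[S [NP [Det no] [N argument]] [VP [V praised] [NP [NP [Det every] [N child]] [Conj or] [NP [NP [Det every] [N parser]] [PP [P in] [NP [Det no] [N river]]]]]]]
[S [NP [Det no] [N argument]] [VP [V praised] [NP [NP [NP [Det every] [N child]] [Conj or] [NP [Det every] [N parser]]] [PP [P in] [NP [Det no] [N river]]]]]]
The trees differ in how a recursive rule is bracketed over the same span.

3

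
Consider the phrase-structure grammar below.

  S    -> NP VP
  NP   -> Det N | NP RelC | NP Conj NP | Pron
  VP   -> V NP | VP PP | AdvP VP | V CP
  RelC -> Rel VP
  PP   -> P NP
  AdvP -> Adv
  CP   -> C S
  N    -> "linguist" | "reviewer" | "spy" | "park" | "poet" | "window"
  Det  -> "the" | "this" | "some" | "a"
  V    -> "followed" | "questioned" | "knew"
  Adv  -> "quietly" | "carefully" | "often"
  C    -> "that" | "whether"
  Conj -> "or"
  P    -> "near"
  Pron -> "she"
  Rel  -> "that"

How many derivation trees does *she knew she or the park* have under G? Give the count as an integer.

1

[S [NP [Pron she]] [VP [V knew] [NP [NP [Pron she]] [Conj or] [NP [Det the] [N park]]]]]
No rule offers an alternative attachment or grouping for any span, so this is the only derivation.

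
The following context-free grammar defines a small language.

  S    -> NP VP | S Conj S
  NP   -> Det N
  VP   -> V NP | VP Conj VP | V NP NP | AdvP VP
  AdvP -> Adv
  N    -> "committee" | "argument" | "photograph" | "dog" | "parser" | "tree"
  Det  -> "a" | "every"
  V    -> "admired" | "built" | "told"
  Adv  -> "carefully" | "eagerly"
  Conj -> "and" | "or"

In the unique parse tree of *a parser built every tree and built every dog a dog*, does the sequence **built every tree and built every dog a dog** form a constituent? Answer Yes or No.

[S [NP [Det a] [N parser]] [VP [VP [V built] [NP [Det every] [N tree]]] [Conj and] [VP [V built] [NP [Det every] [N dog]] [NP [Det a] [N dog]]]]]
The words 'built every tree and built every dog a dog' are exhaustively dominated by a single VP node (built by VP → VP Conj VP), so they form a constituent.

Yes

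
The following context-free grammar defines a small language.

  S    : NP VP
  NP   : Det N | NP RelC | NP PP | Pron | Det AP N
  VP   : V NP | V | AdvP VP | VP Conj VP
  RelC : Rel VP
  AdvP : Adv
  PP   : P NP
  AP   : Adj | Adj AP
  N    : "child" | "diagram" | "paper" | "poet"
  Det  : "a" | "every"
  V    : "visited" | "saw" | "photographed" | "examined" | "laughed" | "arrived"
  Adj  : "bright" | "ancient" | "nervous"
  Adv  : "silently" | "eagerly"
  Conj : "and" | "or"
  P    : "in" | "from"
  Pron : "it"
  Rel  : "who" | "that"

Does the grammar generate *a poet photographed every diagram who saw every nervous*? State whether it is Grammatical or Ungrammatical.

Ungrammatical

For S → NP VP, the only prefix that parses as NP is 'a poet', but the remainder 'photographed every diagram who saw every nervous' is not a VP under these rules.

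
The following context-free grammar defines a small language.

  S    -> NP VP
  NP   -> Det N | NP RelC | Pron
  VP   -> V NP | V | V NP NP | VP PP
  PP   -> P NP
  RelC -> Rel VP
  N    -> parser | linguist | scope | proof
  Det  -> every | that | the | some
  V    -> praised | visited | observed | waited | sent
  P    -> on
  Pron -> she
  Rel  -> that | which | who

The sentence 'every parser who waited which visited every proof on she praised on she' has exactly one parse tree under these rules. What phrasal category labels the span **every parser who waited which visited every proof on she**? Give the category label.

S
  NP
    NP
      NP
        Det: every
        N: parser
      RelC
        Rel: who
        VP
          V: waited
    RelC
      Rel: which
      VP
        VP
          V: visited
          NP
            Det: every
            N: proof
        PP
          P: on
          NP
            Pron: she
  VP
    VP
      V: praised
    PP
      P: on
      NP
        Pron: she
The span 'every parser who waited which visited every proof on she' is the NP node built by NP → NP RelC.

NP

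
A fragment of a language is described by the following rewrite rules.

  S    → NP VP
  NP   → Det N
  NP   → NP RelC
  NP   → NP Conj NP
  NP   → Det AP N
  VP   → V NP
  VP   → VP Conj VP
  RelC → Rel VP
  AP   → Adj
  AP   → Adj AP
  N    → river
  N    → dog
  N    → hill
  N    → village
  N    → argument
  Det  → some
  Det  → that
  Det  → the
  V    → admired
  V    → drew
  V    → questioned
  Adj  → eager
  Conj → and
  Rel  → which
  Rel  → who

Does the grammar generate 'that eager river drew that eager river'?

S
  NP
    Det: that
    AP
      Adj: eager
    N: river
  VP
    V: drew
    NP
      Det: that
      AP
        Adj: eager
      N: river
Every word is introduced by a lexical rule and the phrasal rules combine the resulting categories into a single S.

Grammatical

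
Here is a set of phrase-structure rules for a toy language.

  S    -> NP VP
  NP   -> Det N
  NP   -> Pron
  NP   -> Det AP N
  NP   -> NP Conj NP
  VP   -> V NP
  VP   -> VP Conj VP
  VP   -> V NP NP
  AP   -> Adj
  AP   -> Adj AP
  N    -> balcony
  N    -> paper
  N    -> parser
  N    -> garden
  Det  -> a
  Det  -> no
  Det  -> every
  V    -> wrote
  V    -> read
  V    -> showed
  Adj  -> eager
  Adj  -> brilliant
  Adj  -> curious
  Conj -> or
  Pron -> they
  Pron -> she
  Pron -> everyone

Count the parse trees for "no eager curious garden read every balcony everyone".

1

[S [NP [Det no] [AP [Adj eager] [AP [Adj curious]]] [N garden]] [VP [V read] [NP [Det every] [N balcony]] [NP [Pron everyone]]]]
No rule offers an alternative attachment or grouping for any span, so this is the only derivation.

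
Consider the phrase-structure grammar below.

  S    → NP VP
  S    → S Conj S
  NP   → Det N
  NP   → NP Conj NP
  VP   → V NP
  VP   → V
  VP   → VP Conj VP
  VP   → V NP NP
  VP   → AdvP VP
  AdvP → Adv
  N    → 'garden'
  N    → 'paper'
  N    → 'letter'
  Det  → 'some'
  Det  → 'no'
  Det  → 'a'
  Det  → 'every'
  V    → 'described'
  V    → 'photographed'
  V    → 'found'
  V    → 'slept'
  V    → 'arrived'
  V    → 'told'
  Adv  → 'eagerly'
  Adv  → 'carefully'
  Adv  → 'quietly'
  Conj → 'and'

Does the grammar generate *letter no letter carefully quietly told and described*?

For S → NP VP, no prefix of the string parses as an NP. The alternative S rule S → S Conj S likewise has no satisfying split.

Ungrammatical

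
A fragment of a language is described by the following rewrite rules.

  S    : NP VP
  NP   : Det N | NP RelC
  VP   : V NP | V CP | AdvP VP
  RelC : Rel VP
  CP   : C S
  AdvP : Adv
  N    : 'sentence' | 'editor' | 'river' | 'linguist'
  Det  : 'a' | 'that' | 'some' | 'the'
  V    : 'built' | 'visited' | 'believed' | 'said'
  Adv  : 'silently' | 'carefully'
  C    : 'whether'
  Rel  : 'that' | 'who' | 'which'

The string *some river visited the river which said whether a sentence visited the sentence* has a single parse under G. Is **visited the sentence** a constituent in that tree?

Yes

[S [NP [Det some] [N river]] [VP [V visited] [NP [NP [Det the] [N river]] [RelC [Rel which] [VP [V said] [CP [C whether] [S [NP [Det a] [N sentence]] [VP [V visited] [NP [Det the] [N sentence]]]]]]]]]]
The words 'visited the sentence' are exhaustively dominated by a single VP node (built by VP → V NP), so they form a constituent.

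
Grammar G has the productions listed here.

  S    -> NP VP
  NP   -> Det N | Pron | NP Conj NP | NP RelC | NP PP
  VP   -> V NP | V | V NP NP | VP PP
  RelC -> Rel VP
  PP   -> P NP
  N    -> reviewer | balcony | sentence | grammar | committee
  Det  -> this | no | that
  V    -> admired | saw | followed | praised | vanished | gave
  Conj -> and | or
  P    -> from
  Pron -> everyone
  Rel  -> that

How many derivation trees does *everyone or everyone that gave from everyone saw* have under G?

5

Two of the 5 distinct bracketings:
[S [NP [NP [Pron everyone]] [Conj or] [NP [NP [Pron everyone]] [RelC [Rel that] [VP [VP [V gave]] [PP [P from] [NP [Pron everyone]]]]]]] [VP [V saw]]]
[S [NP [NP [Pron everyone]] [Conj or] [NP [NP [NP [Pron everyone]] [RelC [Rel that] [VP [V gave]]]] [PP [P from] [NP [Pron everyone]]]]] [VP [V saw]]]
The difference turns on whether NP → NP PP is used at the relevant span, versus an alternative expansion of NP.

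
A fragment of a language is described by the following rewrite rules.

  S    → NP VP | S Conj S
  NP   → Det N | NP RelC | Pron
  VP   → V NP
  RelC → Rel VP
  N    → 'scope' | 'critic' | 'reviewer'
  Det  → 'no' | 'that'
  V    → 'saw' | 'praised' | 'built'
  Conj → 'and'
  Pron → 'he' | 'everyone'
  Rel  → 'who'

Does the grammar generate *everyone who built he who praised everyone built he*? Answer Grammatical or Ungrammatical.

[S [NP [NP [Pron everyone]] [RelC [Rel who] [VP [V built] [NP [NP [Pron he]] [RelC [Rel who] [VP [V praised] [NP [Pron everyone]]]]]]]] [VP [V built] [NP [Pron he]]]]
Every word is introduced by a lexical rule and the phrasal rules combine the resulting categories into a single S.

Grammatical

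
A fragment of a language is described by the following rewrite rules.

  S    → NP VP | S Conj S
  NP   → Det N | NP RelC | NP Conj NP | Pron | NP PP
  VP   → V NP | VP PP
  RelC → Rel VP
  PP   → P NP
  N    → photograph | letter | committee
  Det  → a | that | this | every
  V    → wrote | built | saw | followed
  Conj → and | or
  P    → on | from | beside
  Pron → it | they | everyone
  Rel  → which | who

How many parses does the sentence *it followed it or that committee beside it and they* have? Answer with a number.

6

Two of the 6 distinct bracketings:
[S [NP [Pron it]] [VP [V followed] [NP [NP [Pron it]] [Conj or] [NP [NP [NP [Det that] [N committee]] [PP [P beside] [NP [Pron it]]]] [Conj and] [NP [Pron they]]]]]]
[S [NP [Pron it]] [VP [V followed] [NP [NP [Pron it]] [Conj or] [NP [NP [Det that] [N committee]] [PP [P beside] [NP [NP [Pron it]] [Conj and] [NP [Pron they]]]]]]]]
The trees differ in how a recursive rule is bracketed over the same span.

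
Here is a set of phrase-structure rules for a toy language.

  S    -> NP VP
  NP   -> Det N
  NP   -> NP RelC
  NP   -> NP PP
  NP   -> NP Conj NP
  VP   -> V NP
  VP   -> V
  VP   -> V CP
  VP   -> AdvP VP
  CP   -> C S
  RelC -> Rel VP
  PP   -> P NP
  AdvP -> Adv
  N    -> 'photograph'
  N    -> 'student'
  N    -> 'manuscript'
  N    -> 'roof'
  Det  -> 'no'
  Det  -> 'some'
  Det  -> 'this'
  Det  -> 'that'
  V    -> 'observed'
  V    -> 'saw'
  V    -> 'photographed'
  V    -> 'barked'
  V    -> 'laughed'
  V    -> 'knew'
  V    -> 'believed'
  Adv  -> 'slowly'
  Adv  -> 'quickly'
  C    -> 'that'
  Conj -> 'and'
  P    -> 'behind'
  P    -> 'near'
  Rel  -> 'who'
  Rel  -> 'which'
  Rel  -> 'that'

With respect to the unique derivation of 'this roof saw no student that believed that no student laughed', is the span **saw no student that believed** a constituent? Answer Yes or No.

No

[S [NP [Det this] [N roof]] [VP [V saw] [NP [NP [Det no] [N student]] [RelC [Rel that] [VP [V believed] [CP [C that] [S [NP [Det no] [N student]] [VP [V laughed]]]]]]]]]
The smallest constituent containing 'saw no student that believed' is the VP spanning 'saw no student that believed that no student laughed'; no single node in the tree dominates exactly the given words.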